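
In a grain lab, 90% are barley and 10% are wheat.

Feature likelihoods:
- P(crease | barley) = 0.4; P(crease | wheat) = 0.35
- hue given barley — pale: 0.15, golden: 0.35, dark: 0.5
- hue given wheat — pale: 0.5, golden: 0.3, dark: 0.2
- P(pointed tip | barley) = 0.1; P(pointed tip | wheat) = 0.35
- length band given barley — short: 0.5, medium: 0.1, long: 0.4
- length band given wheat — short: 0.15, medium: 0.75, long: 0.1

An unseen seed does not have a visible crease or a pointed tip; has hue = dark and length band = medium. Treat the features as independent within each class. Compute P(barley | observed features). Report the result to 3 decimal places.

0.793

barley: 0.9 × (1−0.4) × 0.5 × (1−0.1) × 0.1 = 0.0243
wheat: 0.1 × (1−0.35) × 0.2 × (1−0.35) × 0.75 = 0.0063375
P(barley | x) = 0.0243 / 0.0306375 ≈ 0.793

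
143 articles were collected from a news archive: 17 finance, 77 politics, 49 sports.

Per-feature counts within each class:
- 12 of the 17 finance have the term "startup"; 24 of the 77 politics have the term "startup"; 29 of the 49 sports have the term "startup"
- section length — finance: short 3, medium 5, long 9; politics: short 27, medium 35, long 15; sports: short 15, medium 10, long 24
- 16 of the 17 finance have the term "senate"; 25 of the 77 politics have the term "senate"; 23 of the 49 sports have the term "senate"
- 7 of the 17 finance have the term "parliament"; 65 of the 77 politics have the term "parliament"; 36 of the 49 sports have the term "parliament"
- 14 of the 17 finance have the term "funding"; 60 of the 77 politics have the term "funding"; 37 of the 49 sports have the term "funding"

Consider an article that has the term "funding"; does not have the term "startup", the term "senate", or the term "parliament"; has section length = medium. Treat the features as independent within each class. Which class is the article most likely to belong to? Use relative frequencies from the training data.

politics

finance: (17/143) × (5/17) × (5/17) × (1/17) × (10/17) × (14/17) ≈ 0.000293046
politics: (77/143) × (53/77) × (35/77) × (52/77) × (12/77) × (60/77) ≈ 0.013816
sports: (49/143) × (20/49) × (10/49) × (26/49) × (13/49) × (37/49) ≈ 0.00303409
Highest score → politics.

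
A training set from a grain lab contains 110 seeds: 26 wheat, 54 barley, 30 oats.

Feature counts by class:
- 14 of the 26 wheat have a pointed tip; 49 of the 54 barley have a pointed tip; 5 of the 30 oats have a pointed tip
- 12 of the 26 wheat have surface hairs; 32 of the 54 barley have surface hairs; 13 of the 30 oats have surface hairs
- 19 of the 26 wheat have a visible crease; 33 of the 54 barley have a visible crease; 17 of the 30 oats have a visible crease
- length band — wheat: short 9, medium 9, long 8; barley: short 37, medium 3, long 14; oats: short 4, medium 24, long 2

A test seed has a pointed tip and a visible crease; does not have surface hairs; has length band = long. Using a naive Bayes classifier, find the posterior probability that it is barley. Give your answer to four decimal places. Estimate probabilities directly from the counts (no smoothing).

wheat: (26/110) × (14/26) × (14/26) × (19/26) × (8/26) ≈ 0.0154094
barley: (54/110) × (49/54) × (22/54) × (33/54) × (14/54) ≈ 0.0287532
oats: (30/110) × (5/30) × (17/30) × (17/30) × (2/30) ≈ 0.000973064
P(barley | x) = 0.0287532 / 0.045135664 ≈ 0.6370

0.6370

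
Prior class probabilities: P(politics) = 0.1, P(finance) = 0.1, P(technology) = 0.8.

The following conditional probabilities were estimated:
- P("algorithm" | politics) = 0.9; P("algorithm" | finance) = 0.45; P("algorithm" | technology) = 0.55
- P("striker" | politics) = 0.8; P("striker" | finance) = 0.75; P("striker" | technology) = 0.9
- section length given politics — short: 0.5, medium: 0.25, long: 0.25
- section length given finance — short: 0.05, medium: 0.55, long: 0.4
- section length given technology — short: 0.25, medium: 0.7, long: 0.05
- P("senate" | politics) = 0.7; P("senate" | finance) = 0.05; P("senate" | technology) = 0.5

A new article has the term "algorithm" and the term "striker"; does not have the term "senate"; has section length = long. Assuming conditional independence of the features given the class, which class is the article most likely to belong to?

politics: 0.1 × 0.9 × 0.8 × 0.25 × (1−0.7) = 0.0054
finance: 0.1 × 0.45 × 0.75 × 0.4 × (1−0.05) = 0.012825
technology: 0.8 × 0.55 × 0.9 × 0.05 × (1−0.5) = 0.0099
Highest score → finance.

finance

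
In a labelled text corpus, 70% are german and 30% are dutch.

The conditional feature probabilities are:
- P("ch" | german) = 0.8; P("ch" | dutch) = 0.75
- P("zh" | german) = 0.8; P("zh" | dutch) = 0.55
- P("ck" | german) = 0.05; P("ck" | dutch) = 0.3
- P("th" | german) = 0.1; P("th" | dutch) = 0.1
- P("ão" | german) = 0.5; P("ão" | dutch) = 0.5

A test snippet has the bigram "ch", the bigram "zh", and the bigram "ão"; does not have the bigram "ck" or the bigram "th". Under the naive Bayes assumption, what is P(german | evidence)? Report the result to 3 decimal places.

german: 0.7 × 0.8 × 0.8 × (1−0.05) × (1−0.1) × 0.5 = 0.19152
dutch: 0.3 × 0.75 × 0.55 × (1−0.3) × (1−0.1) × 0.5 = 0.03898125
P(german | x) = 0.19152 / 0.23050125 ≈ 0.831

0.831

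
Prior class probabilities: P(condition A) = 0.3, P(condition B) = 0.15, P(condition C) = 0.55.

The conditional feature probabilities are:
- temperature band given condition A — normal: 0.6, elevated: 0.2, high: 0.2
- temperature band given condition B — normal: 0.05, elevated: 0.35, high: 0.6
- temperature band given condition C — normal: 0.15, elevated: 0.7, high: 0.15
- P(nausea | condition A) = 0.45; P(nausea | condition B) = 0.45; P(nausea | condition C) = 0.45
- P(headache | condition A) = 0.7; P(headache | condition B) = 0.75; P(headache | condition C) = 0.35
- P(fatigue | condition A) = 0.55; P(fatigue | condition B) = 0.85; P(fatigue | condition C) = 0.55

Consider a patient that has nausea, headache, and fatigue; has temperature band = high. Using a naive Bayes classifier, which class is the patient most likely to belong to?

condition B

condition A: 0.3 × 0.2 × 0.45 × 0.7 × 0.55 = 0.010395
condition B: 0.15 × 0.6 × 0.45 × 0.75 × 0.85 = 0.02581875
condition C: 0.55 × 0.15 × 0.45 × 0.35 × 0.55 = 0.0071465625
Highest score → condition B.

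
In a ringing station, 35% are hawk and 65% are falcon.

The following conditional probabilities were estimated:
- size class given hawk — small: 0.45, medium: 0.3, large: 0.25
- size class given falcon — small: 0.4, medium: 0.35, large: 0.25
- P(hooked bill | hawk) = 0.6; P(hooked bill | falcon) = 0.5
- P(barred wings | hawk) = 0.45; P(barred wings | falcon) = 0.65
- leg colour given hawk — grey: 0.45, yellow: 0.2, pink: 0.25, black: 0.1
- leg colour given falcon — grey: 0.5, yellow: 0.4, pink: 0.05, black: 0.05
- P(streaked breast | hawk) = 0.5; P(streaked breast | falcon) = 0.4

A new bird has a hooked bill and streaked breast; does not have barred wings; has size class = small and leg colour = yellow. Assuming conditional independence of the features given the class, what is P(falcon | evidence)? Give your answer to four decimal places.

0.5835

hawk: 0.35 × 0.45 × 0.6 × (1−0.45) × 0.2 × 0.5 = 0.0051975
falcon: 0.65 × 0.4 × 0.5 × (1−0.65) × 0.4 × 0.4 = 0.00728
P(falcon | x) = 0.00728 / 0.0124775 ≈ 0.5835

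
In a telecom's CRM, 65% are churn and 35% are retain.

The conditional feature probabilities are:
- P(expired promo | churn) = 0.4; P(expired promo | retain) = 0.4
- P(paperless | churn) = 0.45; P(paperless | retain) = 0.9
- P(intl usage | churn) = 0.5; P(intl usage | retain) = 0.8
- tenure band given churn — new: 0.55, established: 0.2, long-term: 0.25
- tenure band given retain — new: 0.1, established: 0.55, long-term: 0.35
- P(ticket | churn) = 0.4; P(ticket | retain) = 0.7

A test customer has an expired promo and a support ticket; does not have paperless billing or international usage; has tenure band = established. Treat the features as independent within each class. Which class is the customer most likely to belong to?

churn

churn: 0.65 × 0.4 × (1−0.45) × (1−0.5) × 0.2 × 0.4 = 0.00572
retain: 0.35 × 0.4 × (1−0.9) × (1−0.8) × 0.55 × 0.7 = 0.001078
Highest score → churn.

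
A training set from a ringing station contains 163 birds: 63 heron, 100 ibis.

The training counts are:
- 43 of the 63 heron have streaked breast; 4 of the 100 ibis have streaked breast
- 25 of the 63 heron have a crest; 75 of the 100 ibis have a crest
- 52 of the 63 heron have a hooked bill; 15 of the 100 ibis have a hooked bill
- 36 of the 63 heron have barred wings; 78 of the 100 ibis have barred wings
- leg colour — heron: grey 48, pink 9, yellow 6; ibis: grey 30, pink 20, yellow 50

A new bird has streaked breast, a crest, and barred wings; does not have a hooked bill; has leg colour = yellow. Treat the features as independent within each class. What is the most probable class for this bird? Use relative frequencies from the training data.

ibis

heron: (63/163) × (43/63) × (25/63) × (11/63) × (36/63) × (6/63) ≈ 0.00099473
ibis: (100/163) × (4/100) × (75/100) × (85/100) × (78/100) × (50/100) ≈ 0.00610123
Highest score → ibis.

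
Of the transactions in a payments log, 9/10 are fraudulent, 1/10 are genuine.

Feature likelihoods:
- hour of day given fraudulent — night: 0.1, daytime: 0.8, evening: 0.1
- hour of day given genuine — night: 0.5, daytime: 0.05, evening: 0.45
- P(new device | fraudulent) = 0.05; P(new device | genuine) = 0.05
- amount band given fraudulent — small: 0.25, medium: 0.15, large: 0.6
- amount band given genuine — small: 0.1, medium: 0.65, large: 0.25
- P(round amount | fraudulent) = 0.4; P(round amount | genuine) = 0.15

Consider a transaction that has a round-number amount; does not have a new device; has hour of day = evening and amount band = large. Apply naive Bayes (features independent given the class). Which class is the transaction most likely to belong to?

fraudulent: 0.9 × 0.1 × (1−0.05) × 0.6 × 0.4 = 0.02052
genuine: 0.1 × 0.45 × (1−0.05) × 0.25 × 0.15 = 0.001603125
Highest score → fraudulent.

fraudulent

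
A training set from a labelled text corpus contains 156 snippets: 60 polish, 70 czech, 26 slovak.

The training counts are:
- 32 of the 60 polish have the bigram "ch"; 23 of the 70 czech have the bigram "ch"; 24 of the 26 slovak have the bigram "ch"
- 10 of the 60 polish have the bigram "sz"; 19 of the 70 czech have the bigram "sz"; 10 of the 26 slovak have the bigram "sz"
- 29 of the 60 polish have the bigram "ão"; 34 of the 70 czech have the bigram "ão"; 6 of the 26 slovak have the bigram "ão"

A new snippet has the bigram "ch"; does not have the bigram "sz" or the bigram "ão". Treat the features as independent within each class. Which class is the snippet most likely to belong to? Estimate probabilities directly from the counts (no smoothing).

polish: (60/156) × (32/60) × (50/60) × (31/60) ≈ 0.0883191
czech: (70/156) × (23/70) × (51/70) × (36/70) ≈ 0.0552433
slovak: (26/156) × (24/26) × (16/26) × (20/26) ≈ 0.0728266
Highest score → polish.

polish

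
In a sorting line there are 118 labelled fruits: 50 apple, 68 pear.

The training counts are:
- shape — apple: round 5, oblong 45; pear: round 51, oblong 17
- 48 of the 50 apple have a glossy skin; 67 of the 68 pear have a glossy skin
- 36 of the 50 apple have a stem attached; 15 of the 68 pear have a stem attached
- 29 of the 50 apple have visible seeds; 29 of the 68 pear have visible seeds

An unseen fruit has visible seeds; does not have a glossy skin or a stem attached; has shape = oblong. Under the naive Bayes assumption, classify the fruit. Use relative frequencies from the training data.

apple

apple: (50/118) × (45/50) × (2/50) × (14/50) × (29/50) ≈ 0.00247729
pear: (68/118) × (17/68) × (1/68) × (53/68) × (29/68) ≈ 0.000704229
Highest score → apple.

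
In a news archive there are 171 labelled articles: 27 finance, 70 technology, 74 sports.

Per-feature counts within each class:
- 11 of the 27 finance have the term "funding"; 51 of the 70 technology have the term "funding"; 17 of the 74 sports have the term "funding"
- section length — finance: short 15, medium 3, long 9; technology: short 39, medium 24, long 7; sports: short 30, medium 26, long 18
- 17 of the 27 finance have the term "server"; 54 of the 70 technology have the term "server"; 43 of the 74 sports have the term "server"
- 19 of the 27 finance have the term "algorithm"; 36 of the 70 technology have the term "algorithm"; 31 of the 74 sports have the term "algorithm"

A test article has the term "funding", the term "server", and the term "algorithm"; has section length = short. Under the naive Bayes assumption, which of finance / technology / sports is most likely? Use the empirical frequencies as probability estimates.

finance: (27/171) × (11/27) × (15/27) × (17/27) × (19/27) ≈ 0.0158343
technology: (70/171) × (51/70) × (39/70) × (54/70) × (36/70) ≈ 0.0659236
sports: (74/171) × (17/74) × (30/74) × (43/74) × (31/74) ≈ 0.0098109
Highest score → technology.

technology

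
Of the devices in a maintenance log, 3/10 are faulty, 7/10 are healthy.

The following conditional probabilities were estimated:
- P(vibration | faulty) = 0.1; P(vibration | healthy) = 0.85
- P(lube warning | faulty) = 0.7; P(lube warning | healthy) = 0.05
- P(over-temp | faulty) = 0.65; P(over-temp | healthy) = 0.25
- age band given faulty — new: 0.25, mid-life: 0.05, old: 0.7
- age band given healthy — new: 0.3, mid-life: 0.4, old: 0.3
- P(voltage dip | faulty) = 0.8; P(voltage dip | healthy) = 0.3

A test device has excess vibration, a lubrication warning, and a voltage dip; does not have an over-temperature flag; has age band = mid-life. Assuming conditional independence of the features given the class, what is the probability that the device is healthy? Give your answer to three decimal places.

0.901

faulty: 0.3 × 0.1 × 0.7 × (1−0.65) × 0.05 × 0.8 = 0.000294
healthy: 0.7 × 0.85 × 0.05 × (1−0.25) × 0.4 × 0.3 = 0.0026775
P(healthy | x) = 0.0026775 / 0.0029715 ≈ 0.901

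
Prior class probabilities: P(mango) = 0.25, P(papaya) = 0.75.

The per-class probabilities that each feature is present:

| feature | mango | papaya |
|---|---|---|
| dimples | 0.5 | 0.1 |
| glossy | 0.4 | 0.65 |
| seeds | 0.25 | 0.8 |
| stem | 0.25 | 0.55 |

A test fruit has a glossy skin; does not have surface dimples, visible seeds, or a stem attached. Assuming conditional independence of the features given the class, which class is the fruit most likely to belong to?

papaya

mango: 0.25 × (1−0.5) × 0.4 × (1−0.25) × (1−0.25) = 0.028125
papaya: 0.75 × (1−0.1) × 0.65 × (1−0.8) × (1−0.55) = 0.0394875
Highest score → papaya.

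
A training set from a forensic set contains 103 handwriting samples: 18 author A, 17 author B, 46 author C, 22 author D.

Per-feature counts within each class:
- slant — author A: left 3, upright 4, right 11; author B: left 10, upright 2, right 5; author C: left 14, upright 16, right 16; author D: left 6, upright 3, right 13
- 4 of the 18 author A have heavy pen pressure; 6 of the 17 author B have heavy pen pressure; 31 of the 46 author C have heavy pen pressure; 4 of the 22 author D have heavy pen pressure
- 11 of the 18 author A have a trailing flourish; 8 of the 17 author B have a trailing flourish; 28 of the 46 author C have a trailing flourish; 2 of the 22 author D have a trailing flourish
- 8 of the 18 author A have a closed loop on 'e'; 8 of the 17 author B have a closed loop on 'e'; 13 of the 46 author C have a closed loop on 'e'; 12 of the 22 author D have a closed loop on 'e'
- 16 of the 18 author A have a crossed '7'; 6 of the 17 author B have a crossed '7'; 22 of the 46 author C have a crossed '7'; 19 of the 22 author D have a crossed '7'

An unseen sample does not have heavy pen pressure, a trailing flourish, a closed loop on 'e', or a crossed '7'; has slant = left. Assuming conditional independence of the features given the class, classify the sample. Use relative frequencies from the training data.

author B

author A: (18/103) × (3/18) × (14/18) × (7/18) × (10/18) × (2/18) ≈ 0.000543814
author B: (17/103) × (10/17) × (11/17) × (9/17) × (9/17) × (11/17) ≈ 0.011393
author C: (46/103) × (14/46) × (15/46) × (18/46) × (33/46) × (24/46) ≈ 0.00649155
author D: (22/103) × (6/22) × (18/22) × (20/22) × (10/22) × (3/22) ≈ 0.00268564
Highest score → author B.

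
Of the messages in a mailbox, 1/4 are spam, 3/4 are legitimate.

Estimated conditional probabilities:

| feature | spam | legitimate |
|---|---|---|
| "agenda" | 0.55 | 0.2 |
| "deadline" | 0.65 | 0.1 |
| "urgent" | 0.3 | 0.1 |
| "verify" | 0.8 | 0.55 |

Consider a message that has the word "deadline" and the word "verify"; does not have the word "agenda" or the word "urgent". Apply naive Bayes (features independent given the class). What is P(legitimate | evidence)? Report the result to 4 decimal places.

spam: 0.25 × (1−0.55) × 0.65 × (1−0.3) × 0.8 = 0.04095
legitimate: 0.75 × (1−0.2) × 0.1 × (1−0.1) × 0.55 = 0.0297
P(legitimate | x) = 0.0297 / 0.07065 ≈ 0.4204

0.4204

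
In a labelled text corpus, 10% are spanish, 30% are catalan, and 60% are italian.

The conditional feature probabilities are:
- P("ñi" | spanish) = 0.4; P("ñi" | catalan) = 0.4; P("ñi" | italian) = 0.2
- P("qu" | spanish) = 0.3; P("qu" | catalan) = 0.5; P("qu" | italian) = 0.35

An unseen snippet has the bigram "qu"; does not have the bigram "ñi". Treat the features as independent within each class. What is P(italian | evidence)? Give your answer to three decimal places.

0.609

spanish: 0.1 × (1−0.4) × 0.3 = 0.018
catalan: 0.3 × (1−0.4) × 0.5 = 0.09
italian: 0.6 × (1−0.2) × 0.35 = 0.168
P(italian | x) = 0.168 / 0.276 ≈ 0.609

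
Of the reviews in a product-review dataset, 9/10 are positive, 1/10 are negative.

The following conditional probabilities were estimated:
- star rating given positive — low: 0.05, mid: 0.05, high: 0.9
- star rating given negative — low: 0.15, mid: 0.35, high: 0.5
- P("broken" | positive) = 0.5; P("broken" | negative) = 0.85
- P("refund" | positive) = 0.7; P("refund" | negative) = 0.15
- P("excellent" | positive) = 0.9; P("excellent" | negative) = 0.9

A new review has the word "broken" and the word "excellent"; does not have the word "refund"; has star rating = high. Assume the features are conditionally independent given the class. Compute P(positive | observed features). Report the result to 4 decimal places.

positive: 0.9 × 0.9 × 0.5 × (1−0.7) × 0.9 = 0.10935
negative: 0.1 × 0.5 × 0.85 × (1−0.15) × 0.9 = 0.0325125
P(positive | x) = 0.10935 / 0.1418625 ≈ 0.7708

0.7708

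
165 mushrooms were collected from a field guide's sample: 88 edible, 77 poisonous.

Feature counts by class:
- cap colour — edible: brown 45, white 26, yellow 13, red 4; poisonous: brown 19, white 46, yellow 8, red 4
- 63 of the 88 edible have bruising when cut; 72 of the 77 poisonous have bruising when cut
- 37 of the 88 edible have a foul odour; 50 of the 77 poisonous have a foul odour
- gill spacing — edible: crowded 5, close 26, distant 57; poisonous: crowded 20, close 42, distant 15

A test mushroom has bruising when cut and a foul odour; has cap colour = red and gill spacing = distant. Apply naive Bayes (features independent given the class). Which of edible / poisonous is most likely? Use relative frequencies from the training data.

edible

edible: (88/165) × (4/88) × (63/88) × (37/88) × (57/88) ≈ 0.00472656
poisonous: (77/165) × (4/77) × (72/77) × (50/77) × (15/77) ≈ 0.00286746
Highest score → edible.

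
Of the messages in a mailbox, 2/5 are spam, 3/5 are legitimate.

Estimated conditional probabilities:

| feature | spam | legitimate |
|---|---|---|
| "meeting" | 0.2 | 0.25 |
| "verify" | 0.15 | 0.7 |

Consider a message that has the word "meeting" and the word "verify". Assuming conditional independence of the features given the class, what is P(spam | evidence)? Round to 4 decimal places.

spam: 0.4 × 0.2 × 0.15 = 0.012
legitimate: 0.6 × 0.25 × 0.7 = 0.105
P(spam | x) = 0.012 / 0.117 ≈ 0.1026

0.1026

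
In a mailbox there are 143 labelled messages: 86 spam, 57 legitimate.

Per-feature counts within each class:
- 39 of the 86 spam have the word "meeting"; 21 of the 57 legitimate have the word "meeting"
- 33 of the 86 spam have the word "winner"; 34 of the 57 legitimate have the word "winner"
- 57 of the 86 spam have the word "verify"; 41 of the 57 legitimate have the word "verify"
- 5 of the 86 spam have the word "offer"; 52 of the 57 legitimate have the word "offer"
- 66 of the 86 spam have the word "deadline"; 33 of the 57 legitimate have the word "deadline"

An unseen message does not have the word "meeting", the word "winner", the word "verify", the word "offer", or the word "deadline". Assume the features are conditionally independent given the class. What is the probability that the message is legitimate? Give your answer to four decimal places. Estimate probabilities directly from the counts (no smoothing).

0.0658

spam: (86/143) × (47/86) × (53/86) × (29/86) × (81/86) × (20/86) ≈ 0.0149609
legitimate: (57/143) × (36/57) × (23/57) × (16/57) × (5/57) × (24/57) ≈ 0.00105316
P(legitimate | x) = 0.00105316 / 0.01601406 ≈ 0.0658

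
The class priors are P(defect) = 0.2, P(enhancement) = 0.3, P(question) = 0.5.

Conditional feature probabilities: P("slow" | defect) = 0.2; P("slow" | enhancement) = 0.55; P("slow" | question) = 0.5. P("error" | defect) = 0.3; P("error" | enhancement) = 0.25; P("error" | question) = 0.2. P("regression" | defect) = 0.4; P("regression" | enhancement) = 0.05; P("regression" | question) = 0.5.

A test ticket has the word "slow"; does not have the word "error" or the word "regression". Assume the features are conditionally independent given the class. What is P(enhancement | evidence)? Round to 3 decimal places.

0.502

defect: 0.2 × 0.2 × (1−0.3) × (1−0.4) = 0.0168
enhancement: 0.3 × 0.55 × (1−0.25) × (1−0.05) = 0.1175625
question: 0.5 × 0.5 × (1−0.2) × (1−0.5) = 0.1
P(enhancement | x) = 0.1175625 / 0.2343625 ≈ 0.502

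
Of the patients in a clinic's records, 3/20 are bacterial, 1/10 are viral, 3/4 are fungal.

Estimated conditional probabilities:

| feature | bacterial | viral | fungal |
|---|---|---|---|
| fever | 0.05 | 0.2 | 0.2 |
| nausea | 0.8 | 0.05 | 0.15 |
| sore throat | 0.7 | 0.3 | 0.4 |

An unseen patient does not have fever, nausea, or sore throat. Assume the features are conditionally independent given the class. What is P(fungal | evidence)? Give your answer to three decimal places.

0.832

bacterial: 0.15 × (1−0.05) × (1−0.8) × (1−0.7) = 0.00855
viral: 0.1 × (1−0.2) × (1−0.05) × (1−0.3) = 0.0532
fungal: 0.75 × (1−0.2) × (1−0.15) × (1−0.4) = 0.306
P(fungal | x) = 0.306 / 0.36775 ≈ 0.832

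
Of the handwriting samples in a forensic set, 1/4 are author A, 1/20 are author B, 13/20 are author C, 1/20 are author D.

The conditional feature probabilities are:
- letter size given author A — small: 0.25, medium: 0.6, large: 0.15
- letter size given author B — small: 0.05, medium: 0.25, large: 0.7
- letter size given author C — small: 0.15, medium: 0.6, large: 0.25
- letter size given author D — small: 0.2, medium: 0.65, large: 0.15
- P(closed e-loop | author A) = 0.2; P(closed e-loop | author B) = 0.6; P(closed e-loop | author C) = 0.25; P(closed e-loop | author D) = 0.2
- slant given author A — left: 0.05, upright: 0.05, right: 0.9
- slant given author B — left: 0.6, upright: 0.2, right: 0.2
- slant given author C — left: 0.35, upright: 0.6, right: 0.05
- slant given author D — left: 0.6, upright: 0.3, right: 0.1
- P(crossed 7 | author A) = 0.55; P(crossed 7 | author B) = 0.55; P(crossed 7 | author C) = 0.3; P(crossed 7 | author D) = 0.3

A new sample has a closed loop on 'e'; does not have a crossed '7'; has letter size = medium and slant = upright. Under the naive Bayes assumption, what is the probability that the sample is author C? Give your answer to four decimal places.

0.9378

author A: 0.25 × 0.6 × 0.2 × 0.05 × (1−0.55) = 0.000675
author B: 0.05 × 0.25 × 0.6 × 0.2 × (1−0.55) = 0.000675
author C: 0.65 × 0.6 × 0.25 × 0.6 × (1−0.3) = 0.04095
author D: 0.05 × 0.65 × 0.2 × 0.3 × (1−0.3) = 0.001365
P(author C | x) = 0.04095 / 0.043665 ≈ 0.9378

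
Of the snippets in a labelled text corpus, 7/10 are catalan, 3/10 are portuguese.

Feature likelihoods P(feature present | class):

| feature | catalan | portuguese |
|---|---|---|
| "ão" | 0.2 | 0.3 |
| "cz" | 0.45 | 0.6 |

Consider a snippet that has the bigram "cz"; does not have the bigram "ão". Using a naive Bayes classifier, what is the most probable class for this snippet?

catalan

catalan: 0.7 × (1−0.2) × 0.45 = 0.252
portuguese: 0.3 × (1−0.3) × 0.6 = 0.126
Highest score → catalan.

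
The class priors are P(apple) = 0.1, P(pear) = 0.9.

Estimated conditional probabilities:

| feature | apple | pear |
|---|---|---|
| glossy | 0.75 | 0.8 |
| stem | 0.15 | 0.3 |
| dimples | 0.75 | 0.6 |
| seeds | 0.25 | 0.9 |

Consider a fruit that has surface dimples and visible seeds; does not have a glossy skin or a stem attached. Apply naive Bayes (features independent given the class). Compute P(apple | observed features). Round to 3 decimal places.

apple: 0.1 × (1−0.75) × (1−0.15) × 0.75 × 0.25 = 0.003984375
pear: 0.9 × (1−0.8) × (1−0.3) × 0.6 × 0.9 = 0.06804
P(apple | x) = 0.003984375 / 0.072024375 ≈ 0.055

0.055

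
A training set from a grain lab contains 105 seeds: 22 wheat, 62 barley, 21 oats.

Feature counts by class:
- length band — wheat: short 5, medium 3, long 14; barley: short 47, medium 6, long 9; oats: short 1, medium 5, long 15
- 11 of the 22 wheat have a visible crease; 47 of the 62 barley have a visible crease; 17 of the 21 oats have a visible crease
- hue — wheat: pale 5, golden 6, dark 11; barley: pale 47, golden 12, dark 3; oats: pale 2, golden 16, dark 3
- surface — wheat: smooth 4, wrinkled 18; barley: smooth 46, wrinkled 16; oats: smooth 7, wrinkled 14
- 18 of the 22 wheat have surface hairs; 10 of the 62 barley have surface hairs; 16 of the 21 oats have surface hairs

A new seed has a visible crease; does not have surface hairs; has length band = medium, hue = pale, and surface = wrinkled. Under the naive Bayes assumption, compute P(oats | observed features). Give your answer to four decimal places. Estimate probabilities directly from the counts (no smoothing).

wheat: (22/105) × (3/22) × (11/22) × (5/22) × (18/22) × (4/22) ≈ 0.000482988
barley: (62/105) × (6/62) × (47/62) × (47/62) × (16/62) × (52/62) ≈ 0.00710746
oats: (21/105) × (5/21) × (17/21) × (2/21) × (14/21) × (5/21) ≈ 0.000582748
P(oats | x) = 0.000582748 / 0.008173196 ≈ 0.0713

0.0713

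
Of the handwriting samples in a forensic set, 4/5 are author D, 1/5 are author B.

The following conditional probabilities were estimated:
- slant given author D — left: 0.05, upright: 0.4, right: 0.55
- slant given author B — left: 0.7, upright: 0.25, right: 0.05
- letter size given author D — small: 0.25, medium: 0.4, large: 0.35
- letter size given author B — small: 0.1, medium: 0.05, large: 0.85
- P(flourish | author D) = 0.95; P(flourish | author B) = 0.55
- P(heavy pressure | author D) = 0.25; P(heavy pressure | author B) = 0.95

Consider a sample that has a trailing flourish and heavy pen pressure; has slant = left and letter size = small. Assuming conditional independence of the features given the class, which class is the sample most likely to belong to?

author B

author D: 0.8 × 0.05 × 0.25 × 0.95 × 0.25 = 0.002375
author B: 0.2 × 0.7 × 0.1 × 0.55 × 0.95 = 0.007315
Highest score → author B.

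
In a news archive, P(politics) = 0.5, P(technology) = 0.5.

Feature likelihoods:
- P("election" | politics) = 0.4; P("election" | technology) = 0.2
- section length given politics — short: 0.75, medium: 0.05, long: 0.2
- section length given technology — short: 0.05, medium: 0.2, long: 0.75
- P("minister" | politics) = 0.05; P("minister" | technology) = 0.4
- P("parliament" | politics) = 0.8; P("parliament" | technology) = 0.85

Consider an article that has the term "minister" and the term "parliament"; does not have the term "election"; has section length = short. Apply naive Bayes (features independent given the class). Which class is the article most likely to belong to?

politics

politics: 0.5 × (1−0.4) × 0.75 × 0.05 × 0.8 = 0.009
technology: 0.5 × (1−0.2) × 0.05 × 0.4 × 0.85 = 0.0068
Highest score → politics.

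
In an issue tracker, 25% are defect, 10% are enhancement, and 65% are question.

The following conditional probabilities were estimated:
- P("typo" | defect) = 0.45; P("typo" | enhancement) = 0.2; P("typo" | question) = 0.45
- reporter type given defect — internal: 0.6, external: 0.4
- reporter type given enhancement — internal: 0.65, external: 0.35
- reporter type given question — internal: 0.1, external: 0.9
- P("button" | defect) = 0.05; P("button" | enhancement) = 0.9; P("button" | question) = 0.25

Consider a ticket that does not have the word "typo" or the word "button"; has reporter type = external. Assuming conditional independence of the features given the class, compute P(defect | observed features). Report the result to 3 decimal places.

defect: 0.25 × (1−0.45) × 0.4 × (1−0.05) = 0.05225
enhancement: 0.1 × (1−0.2) × 0.35 × (1−0.9) = 0.0028
question: 0.65 × (1−0.45) × 0.9 × (1−0.25) = 0.2413125
P(defect | x) = 0.05225 / 0.2963625 ≈ 0.176

0.176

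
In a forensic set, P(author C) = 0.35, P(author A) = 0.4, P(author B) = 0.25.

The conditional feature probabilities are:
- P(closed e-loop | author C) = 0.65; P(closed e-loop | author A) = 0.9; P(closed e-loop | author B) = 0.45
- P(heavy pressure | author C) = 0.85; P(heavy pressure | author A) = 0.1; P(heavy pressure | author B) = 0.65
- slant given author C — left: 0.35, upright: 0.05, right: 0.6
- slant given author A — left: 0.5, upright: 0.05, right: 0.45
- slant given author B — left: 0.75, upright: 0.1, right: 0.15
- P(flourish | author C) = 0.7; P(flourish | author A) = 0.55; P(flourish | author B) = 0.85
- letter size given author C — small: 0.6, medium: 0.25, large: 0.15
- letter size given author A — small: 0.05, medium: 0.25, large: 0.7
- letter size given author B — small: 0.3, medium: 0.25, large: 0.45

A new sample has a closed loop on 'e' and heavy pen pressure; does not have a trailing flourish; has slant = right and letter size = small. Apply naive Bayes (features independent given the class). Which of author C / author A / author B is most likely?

author C

author C: 0.35 × 0.65 × 0.85 × 0.6 × (1−0.7) × 0.6 = 0.0208845
author A: 0.4 × 0.9 × 0.1 × 0.45 × (1−0.55) × 0.05 = 0.0003645
author B: 0.25 × 0.45 × 0.65 × 0.15 × (1−0.85) × 0.3 = 0.00049359375
Highest score → author C.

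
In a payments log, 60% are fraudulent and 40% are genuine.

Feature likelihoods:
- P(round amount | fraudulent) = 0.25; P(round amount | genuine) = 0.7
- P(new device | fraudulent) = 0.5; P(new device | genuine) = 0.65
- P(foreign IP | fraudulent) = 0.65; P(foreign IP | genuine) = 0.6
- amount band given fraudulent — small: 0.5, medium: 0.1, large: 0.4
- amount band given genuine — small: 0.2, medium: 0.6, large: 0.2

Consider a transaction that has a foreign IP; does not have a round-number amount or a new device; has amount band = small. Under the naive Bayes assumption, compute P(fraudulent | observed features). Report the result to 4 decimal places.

0.9355

fraudulent: 0.6 × (1−0.25) × (1−0.5) × 0.65 × 0.5 = 0.073125
genuine: 0.4 × (1−0.7) × (1−0.65) × 0.6 × 0.2 = 0.00504
P(fraudulent | x) = 0.073125 / 0.078165 ≈ 0.9355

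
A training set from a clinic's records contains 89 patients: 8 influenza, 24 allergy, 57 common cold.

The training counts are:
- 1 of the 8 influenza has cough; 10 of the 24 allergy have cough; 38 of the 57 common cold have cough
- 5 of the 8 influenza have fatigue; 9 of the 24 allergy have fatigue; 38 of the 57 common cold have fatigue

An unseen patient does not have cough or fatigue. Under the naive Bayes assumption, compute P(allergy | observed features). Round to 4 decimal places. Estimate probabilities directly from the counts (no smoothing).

0.4941

influenza: (8/89) × (7/8) × (3/8) ≈ 0.0294944
allergy: (24/89) × (14/24) × (15/24) ≈ 0.0983146
common cold: (57/89) × (19/57) × (19/57) ≈ 0.071161
P(allergy | x) = 0.0983146 / 0.19897 ≈ 0.4941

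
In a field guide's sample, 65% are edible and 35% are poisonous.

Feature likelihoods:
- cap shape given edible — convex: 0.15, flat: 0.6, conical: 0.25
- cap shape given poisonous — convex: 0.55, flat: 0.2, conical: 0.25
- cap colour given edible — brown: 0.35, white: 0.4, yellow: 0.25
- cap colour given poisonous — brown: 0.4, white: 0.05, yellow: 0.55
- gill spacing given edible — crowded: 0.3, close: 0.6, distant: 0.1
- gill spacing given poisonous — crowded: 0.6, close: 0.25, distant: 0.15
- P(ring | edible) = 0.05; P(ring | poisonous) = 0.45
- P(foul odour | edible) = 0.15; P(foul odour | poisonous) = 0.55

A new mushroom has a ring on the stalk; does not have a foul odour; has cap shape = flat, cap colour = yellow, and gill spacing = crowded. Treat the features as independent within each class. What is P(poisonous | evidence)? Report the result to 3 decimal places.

edible: 0.65 × 0.6 × 0.25 × 0.3 × 0.05 × (1−0.15) = 0.001243125
poisonous: 0.35 × 0.2 × 0.55 × 0.6 × 0.45 × (1−0.55) = 0.00467775
P(poisonous | x) = 0.00467775 / 0.005920875 ≈ 0.790

0.790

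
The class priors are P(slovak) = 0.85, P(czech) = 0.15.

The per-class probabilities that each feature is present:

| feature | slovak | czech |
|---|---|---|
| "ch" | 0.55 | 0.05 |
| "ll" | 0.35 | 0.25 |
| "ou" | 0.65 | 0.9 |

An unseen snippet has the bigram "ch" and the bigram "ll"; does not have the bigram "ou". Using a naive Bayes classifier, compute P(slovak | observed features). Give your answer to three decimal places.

0.997

slovak: 0.85 × 0.55 × 0.35 × (1−0.65) = 0.05726875
czech: 0.15 × 0.05 × 0.25 × (1−0.9) = 0.0001875
P(slovak | x) = 0.05726875 / 0.05745625 ≈ 0.997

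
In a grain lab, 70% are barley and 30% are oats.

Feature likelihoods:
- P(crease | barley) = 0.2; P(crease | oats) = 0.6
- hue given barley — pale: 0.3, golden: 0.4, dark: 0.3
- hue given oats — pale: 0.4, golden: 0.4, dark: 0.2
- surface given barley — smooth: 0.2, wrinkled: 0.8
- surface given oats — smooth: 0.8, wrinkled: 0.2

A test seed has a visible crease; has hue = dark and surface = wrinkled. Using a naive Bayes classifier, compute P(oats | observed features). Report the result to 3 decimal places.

barley: 0.7 × 0.2 × 0.3 × 0.8 = 0.0336
oats: 0.3 × 0.6 × 0.2 × 0.2 = 0.0072
P(oats | x) = 0.0072 / 0.0408 ≈ 0.176

0.176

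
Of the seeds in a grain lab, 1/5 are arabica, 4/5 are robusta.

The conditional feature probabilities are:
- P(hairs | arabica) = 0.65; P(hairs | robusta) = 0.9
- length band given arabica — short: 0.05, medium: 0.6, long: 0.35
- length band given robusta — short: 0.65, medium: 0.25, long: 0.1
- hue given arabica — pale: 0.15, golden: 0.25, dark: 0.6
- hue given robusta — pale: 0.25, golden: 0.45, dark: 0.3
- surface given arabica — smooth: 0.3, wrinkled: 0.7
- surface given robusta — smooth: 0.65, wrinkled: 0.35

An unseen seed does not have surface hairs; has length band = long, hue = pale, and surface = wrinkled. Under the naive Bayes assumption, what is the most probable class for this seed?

arabica

arabica: 0.2 × (1−0.65) × 0.35 × 0.15 × 0.7 = 0.0025725
robusta: 0.8 × (1−0.9) × 0.1 × 0.25 × 0.35 = 0.0007
Highest score → arabica.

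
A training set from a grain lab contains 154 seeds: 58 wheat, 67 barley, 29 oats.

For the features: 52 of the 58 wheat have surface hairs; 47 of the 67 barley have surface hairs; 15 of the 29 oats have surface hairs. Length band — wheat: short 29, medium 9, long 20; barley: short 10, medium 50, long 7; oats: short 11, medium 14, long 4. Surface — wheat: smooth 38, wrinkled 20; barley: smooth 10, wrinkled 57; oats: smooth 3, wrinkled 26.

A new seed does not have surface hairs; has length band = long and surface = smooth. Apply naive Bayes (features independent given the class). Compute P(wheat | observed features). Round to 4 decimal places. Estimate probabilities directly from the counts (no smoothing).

wheat: (58/154) × (6/58) × (20/58) × (38/58) ≈ 0.00880214
barley: (67/154) × (20/67) × (7/67) × (10/67) ≈ 0.00202515
oats: (29/154) × (14/29) × (4/29) × (3/29) ≈ 0.00129716
P(wheat | x) = 0.00880214 / 0.01212445 ≈ 0.7260

0.7260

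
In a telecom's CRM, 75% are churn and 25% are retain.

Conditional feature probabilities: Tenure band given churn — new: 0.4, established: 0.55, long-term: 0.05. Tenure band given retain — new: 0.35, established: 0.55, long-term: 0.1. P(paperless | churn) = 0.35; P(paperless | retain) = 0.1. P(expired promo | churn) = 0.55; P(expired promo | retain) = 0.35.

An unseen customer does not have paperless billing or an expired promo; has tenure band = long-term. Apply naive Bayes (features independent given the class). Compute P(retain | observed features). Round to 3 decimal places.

churn: 0.75 × 0.05 × (1−0.35) × (1−0.55) = 0.01096875
retain: 0.25 × 0.1 × (1−0.1) × (1−0.35) = 0.014625
P(retain | x) = 0.014625 / 0.02559375 ≈ 0.571

0.571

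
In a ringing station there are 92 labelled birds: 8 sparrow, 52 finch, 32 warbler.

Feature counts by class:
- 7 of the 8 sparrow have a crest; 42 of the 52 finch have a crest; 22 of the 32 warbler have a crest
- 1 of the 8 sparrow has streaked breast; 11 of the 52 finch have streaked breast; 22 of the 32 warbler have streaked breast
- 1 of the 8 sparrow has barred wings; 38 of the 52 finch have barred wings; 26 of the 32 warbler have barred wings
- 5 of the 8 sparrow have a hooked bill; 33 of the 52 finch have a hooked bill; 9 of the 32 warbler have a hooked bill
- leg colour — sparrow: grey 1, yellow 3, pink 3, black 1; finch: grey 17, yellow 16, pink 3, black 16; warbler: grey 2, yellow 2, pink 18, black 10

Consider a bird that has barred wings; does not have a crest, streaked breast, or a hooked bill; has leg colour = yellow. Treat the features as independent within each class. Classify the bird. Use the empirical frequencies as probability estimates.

finch

sparrow: (8/92) × (1/8) × (7/8) × (1/8) × (3/8) × (3/8) ≈ 0.000167183
finch: (52/92) × (10/52) × (41/52) × (38/52) × (19/52) × (16/52) ≈ 0.00704109
warbler: (32/92) × (10/32) × (10/32) × (26/32) × (23/32) × (2/32) = 0.001239776611328125
Highest score → finch.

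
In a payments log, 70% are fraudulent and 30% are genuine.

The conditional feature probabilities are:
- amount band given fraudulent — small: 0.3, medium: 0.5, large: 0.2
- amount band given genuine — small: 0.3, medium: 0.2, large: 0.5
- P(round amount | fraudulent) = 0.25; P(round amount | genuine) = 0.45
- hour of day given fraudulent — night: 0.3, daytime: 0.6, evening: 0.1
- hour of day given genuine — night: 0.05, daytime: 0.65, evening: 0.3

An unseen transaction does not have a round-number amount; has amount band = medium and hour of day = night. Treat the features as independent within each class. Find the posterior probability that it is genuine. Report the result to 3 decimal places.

fraudulent: 0.7 × 0.5 × (1−0.25) × 0.3 = 0.07875
genuine: 0.3 × 0.2 × (1−0.45) × 0.05 = 0.00165
P(genuine | x) = 0.00165 / 0.0804 ≈ 0.021

0.021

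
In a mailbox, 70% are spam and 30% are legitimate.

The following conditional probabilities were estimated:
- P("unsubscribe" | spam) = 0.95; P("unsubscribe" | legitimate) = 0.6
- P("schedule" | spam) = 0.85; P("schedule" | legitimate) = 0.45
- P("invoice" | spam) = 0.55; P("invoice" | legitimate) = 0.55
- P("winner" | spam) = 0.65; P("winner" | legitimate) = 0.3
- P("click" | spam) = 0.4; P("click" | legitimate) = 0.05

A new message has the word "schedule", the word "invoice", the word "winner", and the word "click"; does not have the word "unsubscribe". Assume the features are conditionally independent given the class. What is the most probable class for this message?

spam: 0.7 × (1−0.95) × 0.85 × 0.55 × 0.65 × 0.4 = 0.00425425
legitimate: 0.3 × (1−0.6) × 0.45 × 0.55 × 0.3 × 0.05 = 0.0004455
Highest score → spam.

spam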